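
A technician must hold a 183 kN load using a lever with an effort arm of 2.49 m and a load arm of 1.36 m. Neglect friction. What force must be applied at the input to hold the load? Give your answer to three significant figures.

Lever MA = effort arm / load arm = 2.49/1.36 = 1.8309.
Effort = load / MA = 183 / 1.8309 = 99.952 kN.

100 kN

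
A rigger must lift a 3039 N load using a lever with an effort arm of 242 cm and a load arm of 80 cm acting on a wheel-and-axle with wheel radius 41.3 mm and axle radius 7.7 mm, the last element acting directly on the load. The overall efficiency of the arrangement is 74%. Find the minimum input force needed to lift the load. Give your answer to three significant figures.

253 N

Lever MA = effort arm / load arm = 242/80 = 3.025.
Wheel-and-axle MA = R/r = 41.3/7.7 = 5.3636.
Combined ideal MA = 3.025 × 5.3636 = 16.225.
Actual MA = 16.225 × 0.74 = 12.006.
Effort = load / actual MA = 3039 / 12.006 = 253.11 N.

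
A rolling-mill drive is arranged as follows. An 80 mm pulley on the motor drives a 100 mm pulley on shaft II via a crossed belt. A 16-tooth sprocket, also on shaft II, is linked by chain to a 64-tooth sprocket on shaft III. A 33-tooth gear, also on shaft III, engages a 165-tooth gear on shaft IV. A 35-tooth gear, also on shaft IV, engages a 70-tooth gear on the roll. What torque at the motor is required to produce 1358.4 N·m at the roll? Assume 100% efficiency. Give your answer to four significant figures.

27.17 N·m

Overall ratio R = 1.25 × 4 × 5 × 2 = 50.
Input torque = output torque / R = 1358.4 / 50 = 27.168 N·m.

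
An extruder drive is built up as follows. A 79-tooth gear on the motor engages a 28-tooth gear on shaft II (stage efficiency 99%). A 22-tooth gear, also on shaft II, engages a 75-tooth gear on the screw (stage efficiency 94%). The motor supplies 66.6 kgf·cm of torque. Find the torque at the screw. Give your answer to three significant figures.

74.9 kgf·cm

Gear mesh: ratio = 28/79 = 0.35443; torque at shaft II = 66.6 × 0.35443 × 0.99 = 23.369 kgf·cm.
Gear mesh: ratio = 75/22 = 3.4091; torque at the screw = 23.369 × 3.4091 × 0.94 = 74.887 kgf·cm.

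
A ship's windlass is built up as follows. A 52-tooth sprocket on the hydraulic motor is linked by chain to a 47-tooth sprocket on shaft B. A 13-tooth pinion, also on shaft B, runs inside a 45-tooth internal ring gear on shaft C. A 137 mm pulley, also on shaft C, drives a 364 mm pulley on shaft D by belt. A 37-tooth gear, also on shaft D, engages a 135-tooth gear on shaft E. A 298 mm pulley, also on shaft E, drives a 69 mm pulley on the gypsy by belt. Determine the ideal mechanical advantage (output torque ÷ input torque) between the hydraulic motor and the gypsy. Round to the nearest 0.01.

7.02

Each stage contributes driven/driver: chain 47/52 = 0.90385, internal gear 45/13 = 3.4615, belt 364/137 = 2.6569, gear mesh 135/37 = 3.6486, belt 69/298 = 0.23154.
Overall: 0.90385 × 3.4615 × 2.6569 × 3.6486 × 0.23154 = 7.0228.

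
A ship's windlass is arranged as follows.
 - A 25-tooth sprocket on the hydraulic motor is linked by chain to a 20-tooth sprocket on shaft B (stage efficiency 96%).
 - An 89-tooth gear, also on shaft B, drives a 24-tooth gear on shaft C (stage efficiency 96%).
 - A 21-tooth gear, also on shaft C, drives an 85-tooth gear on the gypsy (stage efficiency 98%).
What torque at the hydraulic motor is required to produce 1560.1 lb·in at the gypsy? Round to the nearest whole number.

Overall ratio R = 0.8 × 0.26966 × 4.0476 = 0.87319; overall efficiency η = 0.96 × 0.96 × 0.98 = 0.9032.
Input torque = output torque / (R × η) = 1560.1 / (0.87319 × 0.9032) = 1978.2 lb·in.

1978 lb·in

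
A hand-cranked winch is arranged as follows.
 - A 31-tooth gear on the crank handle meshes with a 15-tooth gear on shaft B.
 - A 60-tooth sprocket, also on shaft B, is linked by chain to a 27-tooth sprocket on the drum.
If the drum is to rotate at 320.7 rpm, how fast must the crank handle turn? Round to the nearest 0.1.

Overall ratio R = 0.48387 × 0.45 = 0.21774.
Required input speed = output speed × R = 320.7 × 0.21774 = 69.83 rpm.

69.8 rpm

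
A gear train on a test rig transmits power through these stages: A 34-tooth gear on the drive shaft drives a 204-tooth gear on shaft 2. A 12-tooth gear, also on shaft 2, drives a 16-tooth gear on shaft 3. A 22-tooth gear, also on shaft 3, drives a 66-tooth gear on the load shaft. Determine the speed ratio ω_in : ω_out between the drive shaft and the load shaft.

24

Each stage contributes driven/driver: gear mesh 204/34 = 6, gear mesh 16/12 = 1.3333, gear mesh 66/22 = 3.
Overall: 6 × 1.3333 × 3 = 24.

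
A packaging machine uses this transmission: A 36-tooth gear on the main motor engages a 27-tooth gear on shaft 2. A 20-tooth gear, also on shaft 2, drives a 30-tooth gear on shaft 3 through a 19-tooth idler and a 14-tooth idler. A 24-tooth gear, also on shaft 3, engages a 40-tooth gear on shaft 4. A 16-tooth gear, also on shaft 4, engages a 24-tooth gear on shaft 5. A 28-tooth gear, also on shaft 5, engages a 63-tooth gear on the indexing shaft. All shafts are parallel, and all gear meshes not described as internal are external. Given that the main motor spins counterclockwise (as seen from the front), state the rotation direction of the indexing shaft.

clockwise

the main motor → shaft 2: external mesh, 1 reversal → CW.
shaft 2 → shaft 3: driver → idler → idler → driven is 3 external meshes, 3 reversals → CCW.
shaft 3 → shaft 4: external mesh, 1 reversal → CW.
shaft 4 → shaft 5: external mesh, 1 reversal → CCW.
shaft 5 → the indexing shaft: external mesh, 1 reversal → CW.
7 reversals in total — an odd number — so the indexing shaft turns opposite to the main motor.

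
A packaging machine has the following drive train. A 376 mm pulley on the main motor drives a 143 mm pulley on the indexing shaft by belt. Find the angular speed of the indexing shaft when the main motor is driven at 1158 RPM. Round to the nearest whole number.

Belt: ratio = 143/376 = 0.38032, so the indexing shaft turns at 1158 / 0.38032 = 3044.8 RPM.

3045 RPM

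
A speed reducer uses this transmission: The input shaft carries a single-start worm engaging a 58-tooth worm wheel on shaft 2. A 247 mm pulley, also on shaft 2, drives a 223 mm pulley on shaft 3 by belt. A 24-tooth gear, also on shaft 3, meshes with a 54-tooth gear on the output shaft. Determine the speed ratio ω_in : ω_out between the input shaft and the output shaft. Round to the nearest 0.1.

Each stage contributes driven/driver: worm 58/1 = 58, belt 223/247 = 0.90283, gear mesh 54/24 = 2.25.
Overall: 58 × 0.90283 × 2.25 = 117.82.

117.8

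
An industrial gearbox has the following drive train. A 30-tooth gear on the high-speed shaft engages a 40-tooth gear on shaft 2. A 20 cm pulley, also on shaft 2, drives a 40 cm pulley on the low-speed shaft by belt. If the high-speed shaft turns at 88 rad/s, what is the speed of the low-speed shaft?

33 rad/s

gear mesh 40/30 = 1.3333 → 88/1.3333 = 66 rad/s
belt 40/20 = 2 → 66/2 = 33 rad/s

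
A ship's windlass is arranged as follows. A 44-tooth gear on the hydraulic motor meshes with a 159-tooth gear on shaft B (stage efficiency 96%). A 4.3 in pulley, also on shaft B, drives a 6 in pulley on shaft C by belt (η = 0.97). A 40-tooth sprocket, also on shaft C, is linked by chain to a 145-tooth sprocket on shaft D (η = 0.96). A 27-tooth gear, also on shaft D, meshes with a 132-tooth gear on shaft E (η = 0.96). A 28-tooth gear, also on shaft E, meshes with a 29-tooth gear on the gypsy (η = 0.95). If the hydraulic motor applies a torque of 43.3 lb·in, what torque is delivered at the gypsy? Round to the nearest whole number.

3267 lb·in

Gear mesh: ratio = 159/44 = 3.6136; torque at shaft B = 43.3 × 3.6136 × 0.96 = 150.21 lb·in.
Belt: ratio = 6/4.3 = 1.3953; torque at shaft C = 150.21 × 1.3953 × 0.97 = 203.31 lb·in.
Chain: ratio = 145/40 = 3.625; torque at shaft D = 203.31 × 3.625 × 0.96 = 707.52 lb·in.
Gear mesh: ratio = 132/27 = 4.8889; torque at shaft E = 707.52 × 4.8889 × 0.96 = 3320.6 lb·in.
Gear mesh: ratio = 29/28 = 1.0357; torque at the gypsy = 3320.6 × 1.0357 × 0.95 = 3267.2 lb·in.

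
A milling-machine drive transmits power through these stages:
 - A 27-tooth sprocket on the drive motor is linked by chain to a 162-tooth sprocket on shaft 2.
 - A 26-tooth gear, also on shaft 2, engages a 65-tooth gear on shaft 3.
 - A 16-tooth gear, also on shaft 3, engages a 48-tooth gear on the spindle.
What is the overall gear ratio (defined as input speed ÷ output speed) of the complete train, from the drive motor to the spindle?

45

Each stage contributes driven/driver: chain 162/27 = 6, gear mesh 65/26 = 2.5, gear mesh 48/16 = 3.
Overall: 6 × 2.5 × 3 = 45.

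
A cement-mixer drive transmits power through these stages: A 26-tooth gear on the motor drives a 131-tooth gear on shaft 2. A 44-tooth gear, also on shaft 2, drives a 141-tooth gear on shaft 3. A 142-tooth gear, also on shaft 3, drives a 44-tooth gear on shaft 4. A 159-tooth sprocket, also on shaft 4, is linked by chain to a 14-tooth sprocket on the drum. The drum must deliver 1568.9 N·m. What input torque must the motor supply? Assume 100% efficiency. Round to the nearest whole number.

Overall ratio R = 5.0385 × 3.2045 × 0.30986 × 0.08805 = 0.44051.
Input torque = output torque / R = 1568.9 / 0.44051 = 3561.5 N·m.

3562 N·m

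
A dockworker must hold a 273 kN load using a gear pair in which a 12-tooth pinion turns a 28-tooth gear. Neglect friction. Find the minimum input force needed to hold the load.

117 kN

Gear pair MA = 28/12 = 2.3333.
Effort = load / MA = 273 / 2.3333 = 117 kN.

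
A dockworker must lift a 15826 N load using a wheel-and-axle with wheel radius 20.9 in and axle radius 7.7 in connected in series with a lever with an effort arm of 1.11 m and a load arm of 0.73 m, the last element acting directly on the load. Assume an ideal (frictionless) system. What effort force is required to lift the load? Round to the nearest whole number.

Wheel-and-axle MA = R/r = 20.9/7.7 = 2.7143.
Lever MA = effort arm / load arm = 1.11/0.73 = 1.5205.
Combined ideal MA = 2.7143 × 1.5205 = 4.1272.
Effort = load / MA = 15826 / 4.1272 = 3834.6 N.

3835 N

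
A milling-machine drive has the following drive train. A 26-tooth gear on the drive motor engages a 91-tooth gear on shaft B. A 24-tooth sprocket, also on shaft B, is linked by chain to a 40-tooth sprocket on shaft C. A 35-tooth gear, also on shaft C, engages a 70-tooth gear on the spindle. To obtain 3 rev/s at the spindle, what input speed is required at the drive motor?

35 rev/s

Overall ratio R = 3.5 × 1.6667 × 2 = 11.667.
Required input speed = output speed × R = 3 × 11.667 = 35 rev/s.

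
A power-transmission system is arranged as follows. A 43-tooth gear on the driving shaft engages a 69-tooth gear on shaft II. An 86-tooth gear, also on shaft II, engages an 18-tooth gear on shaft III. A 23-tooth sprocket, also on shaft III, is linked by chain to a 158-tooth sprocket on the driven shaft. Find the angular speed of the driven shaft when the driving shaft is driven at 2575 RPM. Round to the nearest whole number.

1116 RPM

Gear mesh: ratio = 69/43 = 1.6047, so shaft II turns at 2575 / 1.6047 = 1604.7 RPM.
Gear mesh: ratio = 18/86 = 0.2093, so shaft III turns at 1604.7 / 0.2093 = 7666.9 RPM.
Chain: ratio = 158/23 = 6.8696, so the driven shaft turns at 7666.9 / 6.8696 = 1116.1 RPM.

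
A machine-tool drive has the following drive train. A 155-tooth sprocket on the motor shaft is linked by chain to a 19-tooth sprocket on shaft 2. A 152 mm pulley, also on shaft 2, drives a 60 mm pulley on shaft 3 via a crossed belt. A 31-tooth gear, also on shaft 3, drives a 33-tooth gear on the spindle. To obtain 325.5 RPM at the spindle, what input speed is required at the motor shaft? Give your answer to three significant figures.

16.8 RPM

Overall ratio R = 0.12258 × 0.39474 × 1.0645 = 0.051509.
Required input speed = output speed × R = 325.5 × 0.051509 = 16.766 RPM.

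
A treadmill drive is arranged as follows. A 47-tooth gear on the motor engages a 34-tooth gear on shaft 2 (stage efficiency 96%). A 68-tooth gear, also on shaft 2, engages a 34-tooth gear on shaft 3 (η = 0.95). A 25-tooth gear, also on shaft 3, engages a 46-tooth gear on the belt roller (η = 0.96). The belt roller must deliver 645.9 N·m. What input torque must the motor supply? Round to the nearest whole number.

1108 N·m

Overall ratio R = 0.7234 × 0.5 × 1.84 = 0.66553; overall efficiency η = 0.96 × 0.95 × 0.96 = 0.8755.
Input torque = output torque / (R × η) = 645.9 / (0.66553 × 0.8755) = 1108.5 N·m.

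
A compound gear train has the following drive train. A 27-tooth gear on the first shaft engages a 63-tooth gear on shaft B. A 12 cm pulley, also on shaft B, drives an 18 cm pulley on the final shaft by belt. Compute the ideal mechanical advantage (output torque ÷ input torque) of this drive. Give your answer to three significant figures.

3.50

Each stage contributes driven/driver: gear mesh 63/27 = 2.3333, belt 18/12 = 1.5.
Overall: 2.3333 × 1.5 = 3.5.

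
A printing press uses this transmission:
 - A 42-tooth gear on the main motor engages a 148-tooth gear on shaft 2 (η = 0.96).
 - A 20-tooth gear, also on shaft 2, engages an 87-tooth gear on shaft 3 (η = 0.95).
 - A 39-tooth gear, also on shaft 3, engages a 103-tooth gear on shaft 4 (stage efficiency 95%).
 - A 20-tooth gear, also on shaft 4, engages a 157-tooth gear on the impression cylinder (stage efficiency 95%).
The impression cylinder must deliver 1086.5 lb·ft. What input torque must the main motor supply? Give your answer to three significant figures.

4.15 lb·ft

Overall ratio R = 3.5238 × 4.35 × 2.641 × 7.85 = 317.79; overall efficiency η = 0.96 × 0.95 × 0.95 × 0.95 = 0.8231.
Input torque = output torque / (R × η) = 1086.5 / (317.79 × 0.8231) = 4.1538 lb·ft.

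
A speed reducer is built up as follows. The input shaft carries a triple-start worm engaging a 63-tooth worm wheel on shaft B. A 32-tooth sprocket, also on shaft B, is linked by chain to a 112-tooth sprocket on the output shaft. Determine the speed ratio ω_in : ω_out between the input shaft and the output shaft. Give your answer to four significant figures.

Each stage contributes driven/driver: worm 63/3 = 21, chain 112/32 = 3.5.
Overall: 21 × 3.5 = 73.5.

73.50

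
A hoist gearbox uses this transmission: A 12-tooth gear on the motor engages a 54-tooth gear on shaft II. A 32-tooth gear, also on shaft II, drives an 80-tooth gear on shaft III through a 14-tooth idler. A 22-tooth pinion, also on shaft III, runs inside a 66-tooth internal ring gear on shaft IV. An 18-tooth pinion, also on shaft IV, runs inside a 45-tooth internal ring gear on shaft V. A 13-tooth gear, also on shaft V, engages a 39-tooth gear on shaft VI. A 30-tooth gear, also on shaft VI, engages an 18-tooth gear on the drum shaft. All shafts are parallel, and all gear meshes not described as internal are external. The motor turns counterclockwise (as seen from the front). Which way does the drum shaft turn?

clockwise

the motor → shaft II: external mesh, 1 reversal → CW.
shaft II → shaft III: driver → idler → driven is 2 external meshes, 2 reversals → CW.
shaft III → shaft IV: internal mesh, same direction → CW.
shaft IV → shaft V: internal mesh, same direction → CW.
shaft V → shaft VI: external mesh, 1 reversal → CCW.
shaft VI → the drum shaft: external mesh, 1 reversal → CW.
5 reversals in total — an odd number — so the drum shaft turns opposite to the motor.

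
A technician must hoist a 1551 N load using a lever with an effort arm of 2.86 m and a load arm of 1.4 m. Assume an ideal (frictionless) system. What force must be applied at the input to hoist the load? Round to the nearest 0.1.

Lever MA = effort arm / load arm = 2.86/1.4 = 2.0429.
Effort = load / MA = 1551 / 2.0429 = 759.23 N.

759.2 N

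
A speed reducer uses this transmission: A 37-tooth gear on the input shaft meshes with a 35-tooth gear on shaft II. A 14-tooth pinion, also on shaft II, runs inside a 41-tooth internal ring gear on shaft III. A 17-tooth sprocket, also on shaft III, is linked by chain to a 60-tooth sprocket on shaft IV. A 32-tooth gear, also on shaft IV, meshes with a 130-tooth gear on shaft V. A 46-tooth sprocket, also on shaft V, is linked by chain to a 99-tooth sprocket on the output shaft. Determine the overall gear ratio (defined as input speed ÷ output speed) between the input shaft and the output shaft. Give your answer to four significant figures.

Each stage contributes driven/driver: gear mesh 35/37 = 0.94595, internal gear 41/14 = 2.9286, chain 60/17 = 3.5294, gear mesh 130/32 = 4.0625, chain 99/46 = 2.1522.
Overall: 0.94595 × 2.9286 × 3.5294 × 4.0625 × 2.1522 = 85.486.

85.49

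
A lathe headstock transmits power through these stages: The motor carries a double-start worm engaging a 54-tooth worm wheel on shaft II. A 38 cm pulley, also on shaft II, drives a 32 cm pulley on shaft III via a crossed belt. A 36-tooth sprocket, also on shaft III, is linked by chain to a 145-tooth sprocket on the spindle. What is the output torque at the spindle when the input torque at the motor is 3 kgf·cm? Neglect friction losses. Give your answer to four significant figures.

274.7 kgf·cm

Worm: ratio = 54/2 = 27; torque at shaft II = 3 × 27 = 81 kgf·cm.
Belt: ratio = 32/38 = 0.84211; torque at shaft III = 81 × 0.84211 = 68.211 kgf·cm.
Chain: ratio = 145/36 = 4.0278; torque at the spindle = 68.211 × 4.0278 = 274.74 kgf·cm.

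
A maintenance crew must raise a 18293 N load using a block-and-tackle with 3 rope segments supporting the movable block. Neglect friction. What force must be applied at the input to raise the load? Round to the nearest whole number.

Block-and-tackle MA = number of supporting rope parts = 3.
Effort = load / MA = 18293 / 3 = 6097.7 N.

6098 N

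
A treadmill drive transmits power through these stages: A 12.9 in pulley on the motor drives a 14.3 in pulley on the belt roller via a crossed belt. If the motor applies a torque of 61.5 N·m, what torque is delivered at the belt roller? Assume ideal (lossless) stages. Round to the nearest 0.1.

68.2 N·m

belt 14.3/12.9 = 1.1085 → τ = 61.5·1.1085 = 68.174 N·m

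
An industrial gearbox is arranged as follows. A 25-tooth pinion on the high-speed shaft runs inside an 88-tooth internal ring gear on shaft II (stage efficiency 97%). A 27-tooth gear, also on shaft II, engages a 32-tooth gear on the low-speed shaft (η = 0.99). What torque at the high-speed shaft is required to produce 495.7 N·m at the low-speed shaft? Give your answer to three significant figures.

Overall ratio R = 3.52 × 1.1852 = 4.1719; overall efficiency η = 0.97 × 0.99 = 0.9603.
Input torque = output torque / (R × η) = 495.7 / (4.1719 × 0.9603) = 123.73 N·m.

124 N·m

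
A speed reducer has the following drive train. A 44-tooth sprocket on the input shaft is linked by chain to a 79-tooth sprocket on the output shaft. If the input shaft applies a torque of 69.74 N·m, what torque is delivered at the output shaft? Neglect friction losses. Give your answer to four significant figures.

125.2 N·m

chain 79/44 = 1.7955 → τ = 69.74·1.7955 = 125.21 N·m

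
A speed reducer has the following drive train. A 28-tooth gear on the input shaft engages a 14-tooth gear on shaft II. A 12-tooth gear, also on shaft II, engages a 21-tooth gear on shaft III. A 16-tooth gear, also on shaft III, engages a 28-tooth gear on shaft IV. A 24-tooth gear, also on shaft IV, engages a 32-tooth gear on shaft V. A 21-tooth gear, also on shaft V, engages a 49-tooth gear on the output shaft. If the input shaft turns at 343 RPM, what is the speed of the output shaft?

72 RPM

the input shaft → shaft II (gear mesh, 14/28): 343 ÷ 0.5 = 686 RPM
shaft II → shaft III (gear mesh, 21/12): 686 ÷ 1.75 = 392 RPM
shaft III → shaft IV (gear mesh, 28/16): 392 ÷ 1.75 = 224 RPM
shaft IV → shaft V (gear mesh, 32/24): 224 ÷ 1.3333 = 168 RPM
shaft V → the output shaft (gear mesh, 49/21): 168 ÷ 2.3333 = 72 RPM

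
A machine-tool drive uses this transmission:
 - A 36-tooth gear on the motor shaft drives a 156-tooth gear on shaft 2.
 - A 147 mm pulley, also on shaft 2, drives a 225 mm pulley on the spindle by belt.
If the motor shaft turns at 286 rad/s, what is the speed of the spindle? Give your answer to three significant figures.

43.1 rad/s

the motor shaft → shaft 2 (gear mesh, 156/36): 286 ÷ 4.3333 = 66 rad/s
shaft 2 → the spindle (belt, 225/147): 66 ÷ 1.5306 = 43.12 rad/s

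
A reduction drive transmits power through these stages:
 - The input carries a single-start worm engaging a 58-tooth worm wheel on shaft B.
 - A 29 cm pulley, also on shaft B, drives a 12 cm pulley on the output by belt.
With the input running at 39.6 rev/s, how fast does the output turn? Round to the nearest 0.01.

the input → shaft B (worm, 58/1): 39.6 ÷ 58 = 0.68276 rev/s
shaft B → the output (belt, 12/29): 0.68276 ÷ 0.41379 = 1.65 rev/s

1.65 rev/s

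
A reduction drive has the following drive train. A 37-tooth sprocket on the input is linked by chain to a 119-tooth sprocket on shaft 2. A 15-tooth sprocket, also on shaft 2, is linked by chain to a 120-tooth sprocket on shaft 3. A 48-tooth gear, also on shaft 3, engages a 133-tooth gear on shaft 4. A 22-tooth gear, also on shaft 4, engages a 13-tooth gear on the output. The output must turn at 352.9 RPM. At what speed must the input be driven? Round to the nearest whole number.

Overall ratio R = 3.2162 × 8 × 2.7708 × 0.59091 = 42.128.
Required input speed = output speed × R = 352.9 × 42.128 = 14867 RPM.

14867 RPM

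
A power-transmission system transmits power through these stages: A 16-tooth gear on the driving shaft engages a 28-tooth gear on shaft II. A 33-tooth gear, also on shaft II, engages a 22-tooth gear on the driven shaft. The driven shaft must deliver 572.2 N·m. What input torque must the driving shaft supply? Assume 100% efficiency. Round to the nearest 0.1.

490.5 N·m

Overall ratio R = 1.75 × 0.66667 = 1.1667.
Input torque = output torque / R = 572.2 / 1.1667 = 490.46 N·m.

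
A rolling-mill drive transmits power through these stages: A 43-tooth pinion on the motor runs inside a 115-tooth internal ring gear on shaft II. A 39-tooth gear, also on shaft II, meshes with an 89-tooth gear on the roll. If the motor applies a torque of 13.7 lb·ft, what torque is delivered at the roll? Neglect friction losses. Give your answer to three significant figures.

83.6 lb·ft

After the internal gear (115/43): 13.7 × 2.6744 = 36.64 lb·ft
After the gear mesh (89/39): 36.64 × 2.2821 = 83.613 lb·ft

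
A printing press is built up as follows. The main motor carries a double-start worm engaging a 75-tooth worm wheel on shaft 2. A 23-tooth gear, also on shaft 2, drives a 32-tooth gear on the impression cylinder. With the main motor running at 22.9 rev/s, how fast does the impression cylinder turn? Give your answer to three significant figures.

Worm: ratio = 75/2 = 37.5, so shaft 2 turns at 22.9 / 37.5 = 0.61067 rev/s.
Gear mesh: ratio = 32/23 = 1.3913, so the impression cylinder turns at 0.61067 / 1.3913 = 0.43892 rev/s.

0.439 rev/s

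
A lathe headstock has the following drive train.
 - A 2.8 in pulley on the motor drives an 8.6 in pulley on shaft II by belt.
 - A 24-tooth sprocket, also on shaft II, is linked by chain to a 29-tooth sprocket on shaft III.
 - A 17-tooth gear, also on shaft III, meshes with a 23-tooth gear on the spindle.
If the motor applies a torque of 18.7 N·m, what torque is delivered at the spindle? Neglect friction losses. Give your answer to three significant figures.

93.9 N·m

Belt: ratio = 8.6/2.8 = 3.0714; torque at shaft II = 18.7 × 3.0714 = 57.436 N·m.
Chain: ratio = 29/24 = 1.2083; torque at shaft III = 57.436 × 1.2083 = 69.401 N·m.
Gear mesh: ratio = 23/17 = 1.3529; torque at the spindle = 69.401 × 1.3529 = 93.896 N·m.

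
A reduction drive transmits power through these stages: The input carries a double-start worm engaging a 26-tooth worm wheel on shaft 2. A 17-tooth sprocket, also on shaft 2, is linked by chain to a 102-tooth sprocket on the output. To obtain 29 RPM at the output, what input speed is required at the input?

2262 RPM

Overall ratio R = 13 × 6 = 78.
Required input speed = output speed × R = 29 × 78 = 2262 RPM.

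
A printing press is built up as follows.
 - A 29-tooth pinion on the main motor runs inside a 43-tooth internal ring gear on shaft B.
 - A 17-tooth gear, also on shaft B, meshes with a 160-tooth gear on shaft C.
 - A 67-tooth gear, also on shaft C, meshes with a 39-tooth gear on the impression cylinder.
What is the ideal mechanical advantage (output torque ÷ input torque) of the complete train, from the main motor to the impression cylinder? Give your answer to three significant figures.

Each stage contributes driven/driver: internal gear 43/29 = 1.4828, gear mesh 160/17 = 9.4118, gear mesh 39/67 = 0.58209.
Overall: 1.4828 × 9.4118 × 0.58209 = 8.1233.

8.12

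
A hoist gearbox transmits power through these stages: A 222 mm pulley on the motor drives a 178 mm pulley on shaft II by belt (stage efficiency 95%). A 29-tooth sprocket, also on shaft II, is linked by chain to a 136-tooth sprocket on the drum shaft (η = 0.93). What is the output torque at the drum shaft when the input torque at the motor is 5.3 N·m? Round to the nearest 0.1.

17.6 N·m

Belt: ratio = 178/222 = 0.8018; torque at shaft II = 5.3 × 0.8018 × 0.95 = 4.0371 N·m.
Chain: ratio = 136/29 = 4.6897; torque at the drum shaft = 4.0371 × 4.6897 × 0.93 = 17.607 N·m.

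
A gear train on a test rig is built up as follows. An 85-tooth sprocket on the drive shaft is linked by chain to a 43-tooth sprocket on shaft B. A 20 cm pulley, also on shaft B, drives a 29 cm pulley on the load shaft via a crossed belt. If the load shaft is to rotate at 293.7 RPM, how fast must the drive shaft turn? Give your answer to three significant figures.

215 RPM

Overall ratio R = 0.50588 × 1.45 = 0.73353.
Required input speed = output speed × R = 293.7 × 0.73353 = 215.44 RPM.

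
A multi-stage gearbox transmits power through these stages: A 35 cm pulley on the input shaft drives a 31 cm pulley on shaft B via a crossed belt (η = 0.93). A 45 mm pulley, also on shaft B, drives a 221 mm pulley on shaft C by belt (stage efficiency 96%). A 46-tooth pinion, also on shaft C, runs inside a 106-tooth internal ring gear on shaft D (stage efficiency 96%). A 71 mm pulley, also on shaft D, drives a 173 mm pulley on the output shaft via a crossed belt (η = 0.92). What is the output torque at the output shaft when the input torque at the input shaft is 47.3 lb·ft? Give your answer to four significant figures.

After the belt (31/35): 47.3 × 0.88571 × 0.93 = 38.962 lb·ft
After the belt (221/45): 38.962 × 4.9111 × 0.96 = 183.69 lb·ft
After the internal gear (106/46): 183.69 × 2.3043 × 0.96 = 406.36 lb·ft
After the belt (173/71): 406.36 × 2.4366 × 0.92 = 910.93 lb·ft

910.9 lb·ft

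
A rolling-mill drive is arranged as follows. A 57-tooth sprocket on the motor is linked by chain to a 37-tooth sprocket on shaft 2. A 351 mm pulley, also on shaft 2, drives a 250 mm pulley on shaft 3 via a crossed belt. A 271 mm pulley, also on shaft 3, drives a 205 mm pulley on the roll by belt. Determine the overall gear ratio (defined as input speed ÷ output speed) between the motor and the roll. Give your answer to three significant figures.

0.350

Each stage contributes driven/driver: chain 37/57 = 0.64912, belt 250/351 = 0.71225, belt 205/271 = 0.75646.
Overall: 0.64912 × 0.71225 × 0.75646 = 0.34974.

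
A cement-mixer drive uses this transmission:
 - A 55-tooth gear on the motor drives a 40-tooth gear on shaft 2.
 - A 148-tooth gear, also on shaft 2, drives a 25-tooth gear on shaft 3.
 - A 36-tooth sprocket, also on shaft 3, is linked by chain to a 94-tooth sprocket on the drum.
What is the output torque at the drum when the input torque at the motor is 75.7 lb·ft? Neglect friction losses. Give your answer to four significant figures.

After the gear mesh (40/55): 75.7 × 0.72727 = 55.055 lb·ft
After the gear mesh (25/148): 55.055 × 0.16892 = 9.2998 lb·ft
After the chain (94/36): 9.2998 × 2.6111 = 24.283 lb·ft

24.28 lb·ft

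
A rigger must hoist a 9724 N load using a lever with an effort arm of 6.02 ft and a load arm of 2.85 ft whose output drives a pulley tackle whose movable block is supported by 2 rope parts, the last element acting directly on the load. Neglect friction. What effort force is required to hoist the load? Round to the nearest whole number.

2302 N

Lever MA = effort arm / load arm = 6.02/2.85 = 2.1123.
Block-and-tackle MA = number of supporting rope parts = 2.
Combined ideal MA = 2.1123 × 2 = 4.2246.
Effort = load / MA = 9724 / 4.2246 = 2301.8 N.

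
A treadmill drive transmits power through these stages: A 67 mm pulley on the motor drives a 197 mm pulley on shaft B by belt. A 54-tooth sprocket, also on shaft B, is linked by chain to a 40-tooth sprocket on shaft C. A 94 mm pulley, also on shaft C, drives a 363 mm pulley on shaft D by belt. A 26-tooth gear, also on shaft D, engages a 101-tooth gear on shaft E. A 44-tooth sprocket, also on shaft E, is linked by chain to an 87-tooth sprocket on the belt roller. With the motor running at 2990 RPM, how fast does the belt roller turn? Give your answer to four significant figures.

belt 197/67 = 2.9403 → 2990/2.9403 = 1016.9 RPM
chain 40/54 = 0.74074 → 1016.9/0.74074 = 1372.8 RPM
belt 363/94 = 3.8617 → 1372.8/3.8617 = 355.5 RPM
gear mesh 101/26 = 3.8846 → 355.5/3.8846 = 91.514 RPM
chain 87/44 = 1.9773 → 91.514/1.9773 = 46.283 RPM

46.28 RPM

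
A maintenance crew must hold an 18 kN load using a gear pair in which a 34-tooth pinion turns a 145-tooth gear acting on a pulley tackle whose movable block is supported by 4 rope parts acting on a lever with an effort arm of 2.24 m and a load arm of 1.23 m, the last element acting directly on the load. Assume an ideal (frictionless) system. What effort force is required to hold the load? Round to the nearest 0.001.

Gear pair MA = 145/34 = 4.2647.
Block-and-tackle MA = number of supporting rope parts = 4.
Lever MA = effort arm / load arm = 2.24/1.23 = 1.8211.
Combined ideal MA = 4.2647 × 4 × 1.8211 = 31.066.
Effort = load / MA = 18 / 31.066 = 0.5794 kN.

0.579 kN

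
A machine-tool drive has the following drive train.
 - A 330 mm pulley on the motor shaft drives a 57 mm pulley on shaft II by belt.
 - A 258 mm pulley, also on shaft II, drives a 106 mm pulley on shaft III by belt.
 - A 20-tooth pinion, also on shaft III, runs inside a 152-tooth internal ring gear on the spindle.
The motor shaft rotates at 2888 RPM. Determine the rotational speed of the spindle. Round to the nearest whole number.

belt 57/330 = 0.17273 → 2888/0.17273 = 16720 RPM
belt 106/258 = 0.41085 → 16720/0.41085 = 40696 RPM
internal gear 152/20 = 7.6 → 40696/7.6 = 5354.7 RPM

5355 RPM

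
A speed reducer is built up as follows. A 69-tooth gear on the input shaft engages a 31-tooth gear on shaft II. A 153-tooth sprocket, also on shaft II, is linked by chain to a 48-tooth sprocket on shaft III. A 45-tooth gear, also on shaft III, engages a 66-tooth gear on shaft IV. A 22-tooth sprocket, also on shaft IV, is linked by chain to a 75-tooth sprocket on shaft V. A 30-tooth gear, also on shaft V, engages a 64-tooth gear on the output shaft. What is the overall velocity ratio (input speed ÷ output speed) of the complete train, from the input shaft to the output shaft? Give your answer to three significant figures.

Each stage contributes driven/driver: gear mesh 31/69 = 0.44928, chain 48/153 = 0.31373, gear mesh 66/45 = 1.4667, chain 75/22 = 3.4091, gear mesh 64/30 = 2.1333.
Overall: 0.44928 × 0.31373 × 1.4667 × 3.4091 × 2.1333 = 1.5035.

1.50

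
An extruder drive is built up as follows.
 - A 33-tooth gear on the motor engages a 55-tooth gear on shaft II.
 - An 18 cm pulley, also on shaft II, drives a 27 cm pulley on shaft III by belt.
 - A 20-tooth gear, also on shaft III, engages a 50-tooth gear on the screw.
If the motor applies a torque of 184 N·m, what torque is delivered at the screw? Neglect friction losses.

1150 N·m

After the gear mesh (55/33): 184 × 1.6667 = 306.67 N·m
After the belt (27/18): 306.67 × 1.5 = 460 N·m
After the gear mesh (50/20): 460 × 2.5 = 1150 N·m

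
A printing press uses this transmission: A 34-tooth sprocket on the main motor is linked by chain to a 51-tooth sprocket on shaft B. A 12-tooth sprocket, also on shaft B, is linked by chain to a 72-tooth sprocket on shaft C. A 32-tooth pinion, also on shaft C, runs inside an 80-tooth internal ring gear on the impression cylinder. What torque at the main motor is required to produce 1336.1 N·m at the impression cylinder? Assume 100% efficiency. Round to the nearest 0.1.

Overall ratio R = 1.5 × 6 × 2.5 = 22.5.
Input torque = output torque / R = 1336.1 / 22.5 = 59.382 N·m.

59.4 N·m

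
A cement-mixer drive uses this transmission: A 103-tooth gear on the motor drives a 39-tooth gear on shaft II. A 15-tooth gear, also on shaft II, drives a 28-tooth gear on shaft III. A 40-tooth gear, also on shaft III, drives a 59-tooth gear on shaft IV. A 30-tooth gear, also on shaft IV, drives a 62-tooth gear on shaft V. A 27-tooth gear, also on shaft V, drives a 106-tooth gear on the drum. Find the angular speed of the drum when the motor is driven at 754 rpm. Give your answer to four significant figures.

89.14 rpm

gear mesh 39/103 = 0.37864 → 754/0.37864 = 1991.3 rpm
gear mesh 28/15 = 1.8667 → 1991.3/1.8667 = 1066.8 rpm
gear mesh 59/40 = 1.475 → 1066.8/1.475 = 723.24 rpm
gear mesh 62/30 = 2.0667 → 723.24/2.0667 = 349.96 rpm
gear mesh 106/27 = 3.9259 → 349.96/3.9259 = 89.14 rpm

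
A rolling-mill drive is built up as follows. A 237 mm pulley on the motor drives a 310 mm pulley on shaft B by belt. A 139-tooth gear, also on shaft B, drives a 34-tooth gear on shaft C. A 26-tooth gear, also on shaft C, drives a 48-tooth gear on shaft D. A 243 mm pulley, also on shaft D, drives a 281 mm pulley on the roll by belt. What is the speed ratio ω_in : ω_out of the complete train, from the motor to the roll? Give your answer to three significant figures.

0.683

Each stage contributes driven/driver: belt 310/237 = 1.308, gear mesh 34/139 = 0.2446, gear mesh 48/26 = 1.8462, belt 281/243 = 1.1564.
Overall: 1.308 × 0.2446 × 1.8462 × 1.1564 = 0.68304.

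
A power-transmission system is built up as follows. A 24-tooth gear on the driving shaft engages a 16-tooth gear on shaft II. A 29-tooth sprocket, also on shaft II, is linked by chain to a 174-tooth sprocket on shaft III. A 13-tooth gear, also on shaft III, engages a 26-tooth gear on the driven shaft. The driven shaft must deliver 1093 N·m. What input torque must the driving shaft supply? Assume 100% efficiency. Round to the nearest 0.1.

136.6 N·m

Overall ratio R = 0.66667 × 6 × 2 = 8.
Input torque = output torque / R = 1093 / 8 = 136.62 N·m.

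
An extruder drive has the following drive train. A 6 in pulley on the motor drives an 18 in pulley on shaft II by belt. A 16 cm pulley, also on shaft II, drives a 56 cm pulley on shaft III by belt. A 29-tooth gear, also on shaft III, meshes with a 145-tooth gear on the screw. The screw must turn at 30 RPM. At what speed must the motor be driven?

Overall ratio R = 3 × 3.5 × 5 = 52.5.
Required input speed = output speed × R = 30 × 52.5 = 1575 RPM.

1575 RPM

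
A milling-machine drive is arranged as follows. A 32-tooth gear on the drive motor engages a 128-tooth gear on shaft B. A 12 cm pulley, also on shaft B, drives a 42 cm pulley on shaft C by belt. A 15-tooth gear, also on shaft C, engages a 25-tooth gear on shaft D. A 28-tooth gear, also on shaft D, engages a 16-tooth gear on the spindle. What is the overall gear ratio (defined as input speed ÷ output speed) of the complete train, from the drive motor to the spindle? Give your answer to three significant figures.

13.3

Each stage contributes driven/driver: gear mesh 128/32 = 4, belt 42/12 = 3.5, gear mesh 25/15 = 1.6667, gear mesh 16/28 = 0.57143.
Overall: 4 × 3.5 × 1.6667 × 0.57143 = 13.333.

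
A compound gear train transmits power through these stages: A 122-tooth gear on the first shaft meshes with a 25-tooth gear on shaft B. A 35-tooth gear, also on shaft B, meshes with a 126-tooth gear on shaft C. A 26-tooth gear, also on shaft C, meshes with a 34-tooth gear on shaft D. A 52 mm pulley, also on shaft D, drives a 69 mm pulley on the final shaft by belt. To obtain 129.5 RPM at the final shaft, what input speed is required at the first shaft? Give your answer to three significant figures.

Overall ratio R = 0.20492 × 3.6 × 1.3077 × 1.3269 = 1.2801.
Required input speed = output speed × R = 129.5 × 1.2801 = 165.77 RPM.

166 RPM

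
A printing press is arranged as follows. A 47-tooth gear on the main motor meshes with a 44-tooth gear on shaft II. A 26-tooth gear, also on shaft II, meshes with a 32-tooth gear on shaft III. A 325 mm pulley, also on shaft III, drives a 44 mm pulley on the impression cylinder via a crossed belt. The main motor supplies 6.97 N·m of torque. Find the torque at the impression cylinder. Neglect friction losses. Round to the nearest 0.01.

After the gear mesh (44/47): 6.97 × 0.93617 = 6.5251 N·m
After the gear mesh (32/26): 6.5251 × 1.2308 = 8.0309 N·m
After the belt (44/325): 8.0309 × 0.13538 = 1.0873 N·m

1.09 N·m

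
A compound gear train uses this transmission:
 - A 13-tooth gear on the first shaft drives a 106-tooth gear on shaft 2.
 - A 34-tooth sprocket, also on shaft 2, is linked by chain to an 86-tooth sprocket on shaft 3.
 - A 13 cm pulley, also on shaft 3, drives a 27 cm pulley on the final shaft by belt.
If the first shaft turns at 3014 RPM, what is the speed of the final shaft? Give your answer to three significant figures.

Gear mesh: ratio = 106/13 = 8.1538, so shaft 2 turns at 3014 / 8.1538 = 369.64 RPM.
Chain: ratio = 86/34 = 2.5294, so shaft 3 turns at 369.64 / 2.5294 = 146.14 RPM.
Belt: ratio = 27/13 = 2.0769, so the final shaft turns at 146.14 / 2.0769 = 70.362 RPM.

70.4 RPM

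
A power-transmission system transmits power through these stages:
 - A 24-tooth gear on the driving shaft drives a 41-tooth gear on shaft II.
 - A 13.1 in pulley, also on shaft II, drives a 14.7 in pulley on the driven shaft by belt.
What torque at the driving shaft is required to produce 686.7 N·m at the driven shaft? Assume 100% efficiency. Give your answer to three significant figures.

Overall ratio R = 1.7083 × 1.1221 = 1.917.
Input torque = output torque / R = 686.7 / 1.917 = 358.22 N·m.

358 N·m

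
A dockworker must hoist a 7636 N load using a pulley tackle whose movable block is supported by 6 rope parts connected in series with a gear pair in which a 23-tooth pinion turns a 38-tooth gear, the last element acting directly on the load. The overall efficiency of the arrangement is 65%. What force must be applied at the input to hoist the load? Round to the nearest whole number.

Block-and-tackle MA = number of supporting rope parts = 6.
Gear pair MA = 38/23 = 1.6522.
Combined ideal MA = 6 × 1.6522 = 9.913.
Actual MA = 9.913 × 0.65 = 6.4435.
Effort = load / actual MA = 7636 / 6.4435 = 1185.1 N.

1185 N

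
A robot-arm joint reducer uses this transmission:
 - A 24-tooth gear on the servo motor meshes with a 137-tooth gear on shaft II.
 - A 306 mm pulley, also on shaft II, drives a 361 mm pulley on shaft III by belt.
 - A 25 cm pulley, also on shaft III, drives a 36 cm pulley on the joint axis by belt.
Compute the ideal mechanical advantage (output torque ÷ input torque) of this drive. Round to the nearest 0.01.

Each stage contributes driven/driver: gear mesh 137/24 = 5.7083, belt 361/306 = 1.1797, belt 36/25 = 1.44.
Overall: 5.7083 × 1.1797 × 1.44 = 9.6975.

9.70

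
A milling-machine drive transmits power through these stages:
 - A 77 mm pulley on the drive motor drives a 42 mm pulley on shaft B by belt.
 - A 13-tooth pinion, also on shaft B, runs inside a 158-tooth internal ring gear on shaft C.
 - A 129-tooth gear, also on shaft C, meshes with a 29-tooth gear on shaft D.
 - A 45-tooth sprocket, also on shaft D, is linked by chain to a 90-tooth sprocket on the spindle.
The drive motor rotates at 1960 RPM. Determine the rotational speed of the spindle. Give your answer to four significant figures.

657.6 RPM

the drive motor → shaft B (belt, 42/77): 1960 ÷ 0.54545 = 3593.3 RPM
shaft B → shaft C (internal gear, 158/13): 3593.3 ÷ 12.154 = 295.65 RPM
shaft C → shaft D (gear mesh, 29/129): 295.65 ÷ 0.22481 = 1315.2 RPM
shaft D → the spindle (chain, 90/45): 1315.2 ÷ 2 = 657.58 RPM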